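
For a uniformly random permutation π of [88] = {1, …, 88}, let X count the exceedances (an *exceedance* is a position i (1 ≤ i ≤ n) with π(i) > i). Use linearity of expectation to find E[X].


Write X = Σ_{i=1}^{88} X_i, where X_i = 1_{π(i) > i}.
For each fixed i, π(i) is uniform over {1, …, 88} (marginal of a uniform permutation), so P[π(i) > i] = (n − i)/n. Summing: Σ_{i=1}^{88} (n − i)/n = (0 + 1 + … + 87)/88 = 88(88 − 1)/(2·88) = (88 − 1)/2.
Hence E[X] = Σ_{i=1}^{88} (88 − i)/88 = 87/2 ≈ 43.5000.

E[X] = 87/2 = 43.5000.


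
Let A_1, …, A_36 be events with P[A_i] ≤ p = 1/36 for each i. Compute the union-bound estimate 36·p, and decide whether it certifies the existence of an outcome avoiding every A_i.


Union bound: P[∪_{i=1}^{36} A_i] ≤ Σ_i P[A_i] ≤ 36·p = 36·(1/36) = 1.
Numerically: 1 ≈ 1.0000000.
Is 1 < 1? NO.
Since the bound 1 is ≥ 1, the union bound is uninformative here; it does NOT by itself certify existence.

36·p = 1 ≈ 1.0000000; existence NOT certified by the union bound.


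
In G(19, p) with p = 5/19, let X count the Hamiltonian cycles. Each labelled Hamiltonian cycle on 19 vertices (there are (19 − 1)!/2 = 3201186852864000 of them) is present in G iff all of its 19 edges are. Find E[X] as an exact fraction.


K_19 has (19 − 1)!/2 = 3201186852864000 labelled Hamiltonian cycles.
For each such Hamiltonian cycle H, let X_H = 1 if all 19 edges of H are present in G. Then P[X_H = 1] = p^{19} = (5/19)^{19} = 19073486328125/1978419655660313589123979.
By linearity of expectation: E[X] = Σ_H E[X_H] = 3201186852864000 · p^{19} = 3201186852864000 · 19073486328125/1978419655660313589123979 = 61057793671875000000000000000/1978419655660313589123979.
Numerically: E[X] ≈ 30862.

E[X] = 3201186852864000 · (5/19)^{19} = 61057793671875000000000000000/1978419655660313589123979 ≈ 30862.


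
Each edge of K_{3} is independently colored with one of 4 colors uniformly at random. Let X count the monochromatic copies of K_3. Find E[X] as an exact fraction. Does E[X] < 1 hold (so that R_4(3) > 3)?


E[X] = C(3, 3) · 4^{1 − 3} = 1 · 4^{−2} = 1/16.
As a reduced fraction: E[X] = 1/16 ≈ 0.0625.
Is E[X] < 1? YES.
Since E[X] < 1, there exists a 4-coloring of K_{3} with no monochromatic K_3; hence R_4(3) > 3.

E[X] = 1/16 ≈ 0.0625; E[X] < 1, so R_4(3) > 3.


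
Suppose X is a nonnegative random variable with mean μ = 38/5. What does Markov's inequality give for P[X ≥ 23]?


μ = E[X] = 38/5, a = 23.
Markov: P[X ≥ 23] ≤ μ/a = (38/5)/23 = 38/115.
Numerically: ≈ 0.330.
(Since a = 23 > μ = 7.600, the bound 38/115 is < 1 and informative.)

P[X ≥ 23] ≤ 38/115 ≈ 0.330.


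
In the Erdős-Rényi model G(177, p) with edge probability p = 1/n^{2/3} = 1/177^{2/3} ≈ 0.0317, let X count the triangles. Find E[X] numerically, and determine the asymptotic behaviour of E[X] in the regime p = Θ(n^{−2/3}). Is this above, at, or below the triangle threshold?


Number of potential triangles: C(177, 3) = 908600.
Each occurs with probability p³ ≈ (0.0317)³ ≈ 3.19193e-05.
By linearity: E[X] = C(177, 3)·p³ ≈ 908600 · 3.19193e-05 ≈ 29.002.
Since α = 2/3 < 1, p = c/n^{2/3} ≫ 1/n is above the triangle threshold p ~ 1/n. Asymptotically E[X] ~ (c³/6)·n^{3(1−α)} = (1³/6)·n^{1} → ∞; triangles are abundant w.h.p.

E[X] ≈ 29.002; in regime p = Θ(1/n^{2/3}) E[X] diverges (above the triangle threshold p ~ 1/n).


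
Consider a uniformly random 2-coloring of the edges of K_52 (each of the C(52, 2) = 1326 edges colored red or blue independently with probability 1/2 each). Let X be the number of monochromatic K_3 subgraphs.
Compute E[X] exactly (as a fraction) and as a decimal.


Let X = Σ_S X_S over the C(52, 3) = 22100 subsets S of size 3, where X_S = 1 if the K_3 on S is monochromatic.
For a fixed S, the K_3 on S has C(3, 2) = 3 edges. P[all 3 edges red] = (1/2)^3, and likewise for blue, so P[monochromatic] = 2·(1/2)^3 = 2^{1 − 3} = 1/4.
By linearity: E[X] = C(52, 3) · 2^{1 − 3} = 22100 · 1/4 = 5525.
Numerically: E[X] ≈ 5525.000000.

E[X] = C(52,3)·2^(1−C(3,2)) = 5525 ≈ 5525.000000.


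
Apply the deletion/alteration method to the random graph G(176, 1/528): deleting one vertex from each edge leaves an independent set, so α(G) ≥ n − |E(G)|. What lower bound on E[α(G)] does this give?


E[|E(G)|] = C(176, 2)·p = 15400 · (1/528) = 175/6.
E[α(G)] ≥ n − E[|E(G)|] = 176 − 175/6 = 881/6.
Numerically: ≈ 146.833.
(This is only a lower bound; the true E[α(G)] may be larger.)

E[α(G)] ≥ 881/6 ≈ 146.833.


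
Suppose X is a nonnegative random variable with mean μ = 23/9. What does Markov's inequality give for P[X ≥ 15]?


μ = E[X] = 23/9, a = 15.
Markov: P[X ≥ 15] ≤ μ/a = (23/9)/15 = 23/135.
Numerically: ≈ 0.1704.
(Since a = 15 > μ = 2.5556, the bound 23/135 is < 1 and informative.)

P[X ≥ 15] ≤ 23/135 ≈ 0.1704.


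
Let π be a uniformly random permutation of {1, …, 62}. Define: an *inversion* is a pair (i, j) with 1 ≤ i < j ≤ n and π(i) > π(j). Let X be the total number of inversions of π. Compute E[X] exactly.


Write X = Σ X_I over the C(62, 2) = 1891 pairs i < j, with X_I the indicator of one inversion.
There are 1891 indicators.
For each fixed pair i < j, the values π(i) and π(j) are two distinct elements of {1, …, 62} in uniformly random order; by symmetry P[π(i) > π(j)] = 1/2.
By linearity: E[X] = 1891 · (1/2) = C(62, 2) · (1/2) = 1891/2 = 1891/2 ≈ 945.500.

E[X] = 1891/2 = 945.500.


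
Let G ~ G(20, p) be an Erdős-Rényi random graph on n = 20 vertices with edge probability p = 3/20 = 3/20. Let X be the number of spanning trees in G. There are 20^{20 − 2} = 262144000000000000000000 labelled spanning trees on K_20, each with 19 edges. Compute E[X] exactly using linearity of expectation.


K_20 has 20^{20 − 2} = 262144000000000000000000 labelled spanning trees.
For each such spanning tree H, let X_H = 1 if all 19 edges of H are present in G. Then P[X_H = 1] = p^{19} = (3/20)^{19} = 1162261467/5242880000000000000000000.
By linearity: E[X] = Σ_H E[X_H] = 262144000000000000000000 · p^{19} = 262144000000000000000000 · 1162261467/5242880000000000000000000 = 1162261467/20.
Numerically: E[X] ≈ 5.8113e+07.

E[X] = 262144000000000000000000 · (3/20)^{19} = 1162261467/20 ≈ 5.8113e+07.


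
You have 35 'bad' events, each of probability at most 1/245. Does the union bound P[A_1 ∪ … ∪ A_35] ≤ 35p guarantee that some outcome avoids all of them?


Union bound: P[∪_{i=1}^{35} A_i] ≤ Σ_i P[A_i] ≤ 35·p = 35·(1/245) = 1/7.
Numerically: 1/7 ≈ 0.1429.
Is 1/7 < 1? YES.
Since P[∪ A_i] ≤ 1/7 < 1, the complement has P[∩ A_i^c] ≥ 1 − 1/7 = 6/7 > 0, so some outcome avoids every A_i.

35·p = 1/7 ≈ 0.1429; existence CERTIFIED by the union bound.


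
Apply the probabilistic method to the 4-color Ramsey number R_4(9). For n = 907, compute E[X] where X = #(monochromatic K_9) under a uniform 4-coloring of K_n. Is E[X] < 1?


E[X] = C(907, 9) · 4^{1 − 36} = 1100045734961417331175 · 4^{−35} = 1100045734961417331175/1180591620717411303424.
As a reduced fraction: E[X] = 1100045734961417331175/1180591620717411303424 ≈ 0.932.
Is E[X] < 1? YES.
Since E[X] < 1, there exists a 4-coloring of K_{907} with no monochromatic K_9; hence R_4(9) > 907.

E[X] = 1100045734961417331175/1180591620717411303424 ≈ 0.932; E[X] < 1, so R_4(9) > 907.


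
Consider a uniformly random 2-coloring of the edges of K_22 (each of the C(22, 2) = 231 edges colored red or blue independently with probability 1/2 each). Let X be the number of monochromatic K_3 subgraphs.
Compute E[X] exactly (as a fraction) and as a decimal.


Let X = Σ_S X_S over the C(22, 3) = 1540 subsets S of size 3, where X_S = 1 if the K_3 on S is monochromatic.
For a fixed S, the K_3 on S has C(3, 2) = 3 edges. P[all 3 edges red] = (1/2)^3, and likewise for blue, so P[monochromatic] = 2·(1/2)^3 = 2^{1 − 3} = 1/4.
By linearity of expectation: E[X] = C(22, 3) · 2^{1 − 3} = 1540 · 1/4 = 385.
Numerically: E[X] ≈ 385.00000.

E[X] = C(22,3)·2^(1−C(3,2)) = 385 ≈ 385.00000.


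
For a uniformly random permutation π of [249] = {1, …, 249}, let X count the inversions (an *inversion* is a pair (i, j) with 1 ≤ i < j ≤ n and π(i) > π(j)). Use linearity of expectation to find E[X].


Write X = Σ X_I over the C(249, 2) = 30876 pairs i < j, with X_I the indicator of one inversion.
There are 30876 indicators.
For each fixed pair i < j, the values π(i) and π(j) are two distinct elements of {1, …, 249} in uniformly random order; by symmetry P[π(i) > π(j)] = 1/2.
By linearity: E[X] = 30876 · (1/2) = C(249, 2) · (1/2) = 30876/2 = 15438 ≈ 15438.00000.

E[X] = 15438 = 15438.00000.


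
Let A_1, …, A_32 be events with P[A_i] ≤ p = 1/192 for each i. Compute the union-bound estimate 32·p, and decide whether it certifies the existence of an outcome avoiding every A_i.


Union bound: P[∪_{i=1}^{32} A_i] ≤ Σ_i P[A_i] ≤ 32·p = 32·(1/192) = 1/6.
Numerically: 1/6 ≈ 0.1666667.
Is 1/6 < 1? YES.
Since P[∪ A_i] ≤ 1/6 < 1, the complement has P[∩ A_i^c] ≥ 1 − 1/6 = 5/6 > 0, so some outcome avoids every A_i.

32·p = 1/6 ≈ 0.1666667; existence CERTIFIED by the union bound.


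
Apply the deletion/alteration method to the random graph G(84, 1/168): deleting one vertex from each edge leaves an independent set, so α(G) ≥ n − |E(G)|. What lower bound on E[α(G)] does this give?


E[|E(G)|] = C(84, 2)·p = 3486 · (1/168) = 83/4.
E[α(G)] ≥ n − E[|E(G)|] = 84 − 83/4 = 253/4.
Numerically: ≈ 63.250.
(This is only a lower bound; the true E[α(G)] may be larger.)

E[α(G)] ≥ 253/4 ≈ 63.250.


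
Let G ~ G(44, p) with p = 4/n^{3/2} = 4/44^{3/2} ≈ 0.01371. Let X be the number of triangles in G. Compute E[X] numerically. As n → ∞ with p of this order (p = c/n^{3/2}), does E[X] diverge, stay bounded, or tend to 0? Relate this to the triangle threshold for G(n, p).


Number of potential triangles: C(44, 3) = 13244.
Each occurs with probability p³ ≈ (0.01371)³ ≈ 2.574204e-06.
By linearity: E[X] = C(44, 3)·p³ ≈ 13244 · 2.574204e-06 ≈ 0.0341.
Since α = 3/2 > 1, p = c/n^{3/2} = o(1/n) is below the triangle threshold p ~ 1/n. Asymptotically E[X] ~ (c³/6)·n^{3(1−α)} = (4³/6)·n^{-1.5} → 0, so by Markov's inequality G has no triangles w.h.p.

E[X] ≈ 0.0341; in regime p = Θ(1/n^{3/2}) E[X] tends to 0 (below the triangle threshold p ~ 1/n).


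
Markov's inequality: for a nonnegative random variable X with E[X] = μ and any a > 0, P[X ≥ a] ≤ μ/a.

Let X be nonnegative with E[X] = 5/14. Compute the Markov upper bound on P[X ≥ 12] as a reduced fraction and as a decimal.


μ = E[X] = 5/14, a = 12.
Markov: P[X ≥ 12] ≤ μ/a = (5/14)/12 = 5/168.
Numerically: ≈ 0.02976.
(Since a = 12 > μ = 0.35714, the bound 5/168 is < 1 and informative.)

P[X ≥ 12] ≤ 5/168 ≈ 0.02976.


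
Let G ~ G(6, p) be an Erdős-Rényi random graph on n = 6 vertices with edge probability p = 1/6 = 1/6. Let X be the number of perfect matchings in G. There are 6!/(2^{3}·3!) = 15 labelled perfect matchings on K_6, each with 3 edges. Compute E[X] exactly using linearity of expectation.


K_6 has 6!/(2^{3}·3!) = 15 labelled perfect matchings.
For each such perfect matching H, let X_H = 1 if all 3 edges of H are present in G. Then P[X_H = 1] = p^{3} = (1/6)^{3} = 1/216.
Summing the indicators: E[X] = Σ_H E[X_H] = 15 · p^{3} = 15 · 1/216 = 5/72.
Numerically: E[X] ≈ 0.06944.

E[X] = 15 · (1/6)^{3} = 5/72 ≈ 0.06944.


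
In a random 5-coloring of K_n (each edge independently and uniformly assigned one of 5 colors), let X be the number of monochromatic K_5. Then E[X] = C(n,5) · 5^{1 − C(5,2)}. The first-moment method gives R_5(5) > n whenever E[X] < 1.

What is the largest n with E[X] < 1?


We need C(n, 5) · 5^{1 − 10} < 1, i.e. C(n, 5) < 5^{10 − 1} = 1953125.
Check values of n near the boundary:
  n = 44: C(44, 5) = 1086008; 1086008 < 1953125? YES
  n = 45: C(45, 5) = 1221759; 1221759 < 1953125? YES
  n = 46: C(46, 5) = 1370754; 1370754 < 1953125? YES
  n = 47: C(47, 5) = 1533939; 1533939 < 1953125? YES
  n = 48: C(48, 5) = 1712304; 1712304 < 1953125? YES
  n = 49: C(49, 5) = 1906884; 1906884 < 1953125? YES
  n = 50: C(50, 5) = 2118760; 2118760 < 1953125? NO
  n = 51: C(51, 5) = 2349060; 2349060 < 1953125? NO
  n = 52: C(52, 5) = 2598960; 2598960 < 1953125? NO
The largest n with C(n, 5) < 1953125 is n = 49 (where E[X] = 1906884/1953125 ≈ 0.9763). Hence R_5(5) > 49, i.e. R_5(5) ≥ 50.

Largest n = 49; hence R_5(5) > 49.


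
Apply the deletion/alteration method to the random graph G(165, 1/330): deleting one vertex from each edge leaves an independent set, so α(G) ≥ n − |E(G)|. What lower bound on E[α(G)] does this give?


E[|E(G)|] = C(165, 2)·p = 13530 · (1/330) = 41.
E[α(G)] ≥ n − E[|E(G)|] = 165 − 41 = 124.
Numerically: ≈ 124.000000.
(This is only a lower bound; the true E[α(G)] may be larger.)

E[α(G)] ≥ 124 ≈ 124.000000.


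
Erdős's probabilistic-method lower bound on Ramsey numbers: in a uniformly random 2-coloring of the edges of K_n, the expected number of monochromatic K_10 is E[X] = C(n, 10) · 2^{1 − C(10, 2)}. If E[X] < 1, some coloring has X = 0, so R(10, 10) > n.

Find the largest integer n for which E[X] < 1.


We need C(n, 10) · 2^{1 − 45} < 1, i.e. C(n, 10) < 2^{45 − 1} = 17592186044416.
Check values of n near the boundary:
  n = 96: C(96, 10) = 11279926456656; 11279926456656 < 17592186044416? YES
  n = 97: C(97, 10) = 12576469727536; 12576469727536 < 17592186044416? YES
  n = 98: C(98, 10) = 14005614014756; 14005614014756 < 17592186044416? YES
  n = 99: C(99, 10) = 15579278510796; 15579278510796 < 17592186044416? YES
  n = 100: C(100, 10) = 17310309456440; 17310309456440 < 17592186044416? YES
  n = 101: C(101, 10) = 19212541264840; 19212541264840 < 17592186044416? NO
  n = 102: C(102, 10) = 21300860967540; 21300860967540 < 17592186044416? NO
  n = 103: C(103, 10) = 23591276125340; 23591276125340 < 17592186044416? NO
The largest n with C(n, 10) < 17592186044416 is n = 100 (where E[X] = 2163788682055/2199023255552 ≈ 0.9839772). Hence R(10, 10) > 100, i.e. R(10, 10) ≥ 101.

Largest n = 100; hence R(10, 10) > 100.


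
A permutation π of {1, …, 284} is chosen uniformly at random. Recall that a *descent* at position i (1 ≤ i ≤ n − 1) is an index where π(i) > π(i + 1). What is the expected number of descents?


Write X = Σ X_I over i = 1, …, 283, with X_I the indicator of one descent.
There are 283 indicators.
For each fixed i, the pair (π(i), π(i+1)) is a uniformly random ordered pair of distinct values from {1, …, 284}; by symmetry P[π(i) > π(i+1)] = 1/2.
By linearity: E[X] = 283 · (1/2) = (284 − 1) · (1/2) = 283/2 ≈ 141.50000.

E[X] = 283/2 = 141.50000.


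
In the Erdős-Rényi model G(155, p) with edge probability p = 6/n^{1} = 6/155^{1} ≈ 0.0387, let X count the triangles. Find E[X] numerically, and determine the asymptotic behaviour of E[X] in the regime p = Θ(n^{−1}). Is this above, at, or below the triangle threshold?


Number of potential triangles: C(155, 3) = 608685.
Each occurs with probability p³ ≈ (0.0387)³ ≈ 5.80041e-05.
By linearity: E[X] = C(155, 3)·p³ ≈ 608685 · 5.80041e-05 ≈ 35.306.
Here α = 1, so p = 6/n is exactly at the triangle threshold p ~ 1/n. Asymptotically E[X] → c³/6 = 6³/6 = 36 ≈ 36.000, a bounded constant. In this regime the triangle count is asymptotically Poisson(c³/6).

E[X] ≈ 35.306; in regime p = Θ(1/n^{1}) E[X] stays bounded (at the triangle threshold p ~ 1/n).


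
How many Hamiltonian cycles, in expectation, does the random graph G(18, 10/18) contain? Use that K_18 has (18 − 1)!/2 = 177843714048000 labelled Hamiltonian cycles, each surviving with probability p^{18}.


K_18 has (18 − 1)!/2 = 177843714048000 labelled Hamiltonian cycles.
For each such Hamiltonian cycle H, let X_H = 1 if all 18 edges of H are present in G. Then P[X_H = 1] = p^{18} = (5/9)^{18} = 3814697265625/150094635296999121.
By linearity: E[X] = Σ_H E[X_H] = 177843714048000 · p^{18} = 177843714048000 · 3814697265625/150094635296999121 = 930617187500000000000000/205891132094649.
Numerically: E[X] ≈ 4.51995e+09.

E[X] = 177843714048000 · (5/9)^{18} = 930617187500000000000000/205891132094649 ≈ 4.51995e+09.


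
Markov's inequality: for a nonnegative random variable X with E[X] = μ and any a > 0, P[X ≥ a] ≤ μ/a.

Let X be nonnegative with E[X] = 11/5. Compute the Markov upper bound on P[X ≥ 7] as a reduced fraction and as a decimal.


μ = E[X] = 11/5, a = 7.
Markov: P[X ≥ 7] ≤ μ/a = (11/5)/7 = 11/35.
Numerically: ≈ 0.314.
(Since a = 7 > μ = 2.200, the bound 11/35 is < 1 and informative.)

P[X ≥ 7] ≤ 11/35 ≈ 0.314.


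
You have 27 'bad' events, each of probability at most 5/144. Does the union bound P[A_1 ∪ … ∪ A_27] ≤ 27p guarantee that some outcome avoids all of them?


Union bound: P[∪_{i=1}^{27} A_i] ≤ Σ_i P[A_i] ≤ 27·p = 27·(5/144) = 15/16.
Numerically: 15/16 ≈ 0.937500.
Is 15/16 < 1? YES.
Since P[∪ A_i] ≤ 15/16 < 1, the complement has P[∩ A_i^c] ≥ 1 − 15/16 = 1/16 > 0, so some outcome avoids every A_i.

27·p = 15/16 ≈ 0.937500; existence CERTIFIED by the union bound.


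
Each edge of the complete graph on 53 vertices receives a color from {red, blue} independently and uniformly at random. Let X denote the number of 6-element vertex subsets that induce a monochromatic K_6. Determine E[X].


Let X = Σ_S X_S over the C(53, 6) = 22957480 subsets S of size 6, where X_S = 1 if the K_6 on S is monochromatic.
For a fixed S, the K_6 on S has C(6, 2) = 15 edges. P[all 15 edges red] = (1/2)^15, and likewise for blue, so P[monochromatic] = 2·(1/2)^15 = 2^{1 − 15} = 1/16384.
Summing: E[X] = C(53, 6) · 2^{1 − 15} = 22957480 · 1/16384 = 2869685/2048.
Numerically: E[X] ≈ 1401.213379.

E[X] = C(53,6)·2^(1−C(6,2)) = 2869685/2048 ≈ 1401.213379.


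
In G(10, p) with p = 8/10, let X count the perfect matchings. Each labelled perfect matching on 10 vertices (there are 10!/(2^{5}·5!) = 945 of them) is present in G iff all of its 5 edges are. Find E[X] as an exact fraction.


K_10 has 10!/(2^{5}·5!) = 945 labelled perfect matchings.
For each such perfect matching H, let X_H = 1 if all 5 edges of H are present in G. Then P[X_H = 1] = p^{5} = (4/5)^{5} = 1024/3125.
By linearity: E[X] = Σ_H E[X_H] = 945 · p^{5} = 945 · 1024/3125 = 193536/625.
Numerically: E[X] ≈ 310.

E[X] = 945 · (4/5)^{5} = 193536/625 ≈ 310.


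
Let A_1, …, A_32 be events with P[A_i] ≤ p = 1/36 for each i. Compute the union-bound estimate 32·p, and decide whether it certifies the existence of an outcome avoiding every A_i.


Union bound: P[∪_{i=1}^{32} A_i] ≤ Σ_i P[A_i] ≤ 32·p = 32·(1/36) = 8/9.
Numerically: 8/9 ≈ 0.88889.
Is 8/9 < 1? YES.
Since P[∪ A_i] ≤ 8/9 < 1, the complement has P[∩ A_i^c] ≥ 1 − 8/9 = 1/9 > 0, so some outcome avoids every A_i.

32·p = 8/9 ≈ 0.88889; existence CERTIFIED by the union bound.


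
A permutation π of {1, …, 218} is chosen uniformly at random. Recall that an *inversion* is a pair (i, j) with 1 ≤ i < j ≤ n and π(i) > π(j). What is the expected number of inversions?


Write X = Σ X_I over the C(218, 2) = 23653 pairs i < j, with X_I the indicator of one inversion.
There are 23653 indicators.
For each fixed pair i < j, the values π(i) and π(j) are two distinct elements of {1, …, 218} in uniformly random order; by symmetry P[π(i) > π(j)] = 1/2.
By linearity: E[X] = 23653 · (1/2) = C(218, 2) · (1/2) = 23653/2 = 23653/2 ≈ 11826.50000.

E[X] = 23653/2 = 11826.50000.


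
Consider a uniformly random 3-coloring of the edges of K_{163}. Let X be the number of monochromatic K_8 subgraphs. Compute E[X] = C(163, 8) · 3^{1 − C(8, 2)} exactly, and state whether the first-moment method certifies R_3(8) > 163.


E[X] = C(163, 8) · 3^{1 − 28} = 10380216608892 · 3^{−27} = 10380216608892/7625597484987.
As a reduced fraction: E[X] = 128150822332/94143178827 ≈ 1.3612332.
Is E[X] < 1? NO.
Since E[X] ≥ 1, the first-moment bound is inconclusive at n = 163; it does NOT by itself certify R_3(8) > 163.

E[X] = 128150822332/94143178827 ≈ 1.3612332; E[X] ≥ 1; first-moment method inconclusive here.


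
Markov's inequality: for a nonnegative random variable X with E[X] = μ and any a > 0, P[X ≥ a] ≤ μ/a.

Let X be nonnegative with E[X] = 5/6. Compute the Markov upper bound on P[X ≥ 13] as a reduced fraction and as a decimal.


μ = E[X] = 5/6, a = 13.
Markov: P[X ≥ 13] ≤ μ/a = (5/6)/13 = 5/78.
Numerically: ≈ 0.064.
(Since a = 13 > μ = 0.833, the bound 5/78 is < 1 and informative.)

P[X ≥ 13] ≤ 5/78 ≈ 0.064.


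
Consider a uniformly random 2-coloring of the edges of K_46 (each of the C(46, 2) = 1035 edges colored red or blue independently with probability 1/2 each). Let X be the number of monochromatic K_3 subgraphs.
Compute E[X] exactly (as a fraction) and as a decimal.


Let X = Σ_S X_S over the C(46, 3) = 15180 subsets S of size 3, where X_S = 1 if the K_3 on S is monochromatic.
For a fixed S, the K_3 on S has C(3, 2) = 3 edges. P[all 3 edges red] = (1/2)^3, and likewise for blue, so P[monochromatic] = 2·(1/2)^3 = 2^{1 − 3} = 1/4.
By linearity: E[X] = C(46, 3) · 2^{1 − 3} = 15180 · 1/4 = 3795.
Numerically: E[X] ≈ 3795.00000.

E[X] = C(46,3)·2^(1−C(3,2)) = 3795 ≈ 3795.00000.


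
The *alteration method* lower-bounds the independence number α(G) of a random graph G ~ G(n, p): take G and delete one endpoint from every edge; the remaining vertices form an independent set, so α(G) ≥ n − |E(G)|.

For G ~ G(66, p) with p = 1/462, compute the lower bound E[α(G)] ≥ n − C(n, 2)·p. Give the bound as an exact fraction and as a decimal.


E[|E(G)|] = C(66, 2)·p = 2145 · (1/462) = 65/14.
E[α(G)] ≥ n − E[|E(G)|] = 66 − 65/14 = 859/14.
Numerically: ≈ 61.35714.
(This is only a lower bound; the true E[α(G)] may be larger.)

E[α(G)] ≥ 859/14 ≈ 61.35714.


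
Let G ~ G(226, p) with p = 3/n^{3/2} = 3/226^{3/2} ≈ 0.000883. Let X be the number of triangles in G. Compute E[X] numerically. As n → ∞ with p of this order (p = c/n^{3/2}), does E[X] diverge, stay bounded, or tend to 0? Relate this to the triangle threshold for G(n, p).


Number of potential triangles: C(226, 3) = 1898400.
Each occurs with probability p³ ≈ (0.000883)³ ≈ 6.88455e-10.
By linearity: E[X] = C(226, 3)·p³ ≈ 1898400 · 6.88455e-10 ≈ 0.001.
Since α = 3/2 > 1, p = c/n^{3/2} = o(1/n) is below the triangle threshold p ~ 1/n. Asymptotically E[X] ~ (c³/6)·n^{3(1−α)} = (3³/6)·n^{-1.5} → 0, so by Markov's inequality G has no triangles w.h.p.

E[X] ≈ 0.001; in regime p = Θ(1/n^{3/2}) E[X] tends to 0 (below the triangle threshold p ~ 1/n).


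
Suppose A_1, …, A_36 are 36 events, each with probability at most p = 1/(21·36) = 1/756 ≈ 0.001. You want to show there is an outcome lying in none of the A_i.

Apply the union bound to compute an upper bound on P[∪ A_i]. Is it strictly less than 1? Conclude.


Union bound: P[∪_{i=1}^{36} A_i] ≤ Σ_i P[A_i] ≤ 36·p = 36·(1/756) = 1/21.
Numerically: 1/21 ≈ 0.048.
Is 1/21 < 1? YES.
Since P[∪ A_i] ≤ 1/21 < 1, the complement has P[∩ A_i^c] ≥ 1 − 1/21 = 20/21 > 0, so some outcome avoids every A_i.

36·p = 1/21 ≈ 0.048; existence CERTIFIED by the union bound.


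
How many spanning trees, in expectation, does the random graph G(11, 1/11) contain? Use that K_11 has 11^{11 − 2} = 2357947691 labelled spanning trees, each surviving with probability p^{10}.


K_11 has 11^{11 − 2} = 2357947691 labelled spanning trees.
For each such spanning tree H, let X_H = 1 if all 10 edges of H are present in G. Then P[X_H = 1] = p^{10} = (1/11)^{10} = 1/25937424601.
By linearity: E[X] = Σ_H E[X_H] = 2357947691 · p^{10} = 2357947691 · 1/25937424601 = 1/11.
Numerically: E[X] ≈ 0.0909.

E[X] = 2357947691 · (1/11)^{10} = 1/11 ≈ 0.0909.


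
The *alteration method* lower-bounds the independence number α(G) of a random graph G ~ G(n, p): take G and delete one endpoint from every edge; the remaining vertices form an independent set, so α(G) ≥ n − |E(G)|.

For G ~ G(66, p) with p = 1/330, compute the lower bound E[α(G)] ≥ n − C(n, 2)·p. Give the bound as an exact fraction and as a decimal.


E[|E(G)|] = C(66, 2)·p = 2145 · (1/330) = 13/2.
E[α(G)] ≥ n − E[|E(G)|] = 66 − 13/2 = 119/2.
Numerically: ≈ 59.5000.
(This is only a lower bound; the true E[α(G)] may be larger.)

E[α(G)] ≥ 119/2 ≈ 59.5000.


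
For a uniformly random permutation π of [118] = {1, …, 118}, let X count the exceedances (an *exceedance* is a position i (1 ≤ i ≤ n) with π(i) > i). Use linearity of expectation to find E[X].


Write X = Σ_{i=1}^{118} X_i, where X_i = 1_{π(i) > i}.
For each fixed i, π(i) is uniform over {1, …, 118} (marginal of a uniform permutation), so P[π(i) > i] = (n − i)/n. Summing: Σ_{i=1}^{118} (n − i)/n = (0 + 1 + … + 117)/118 = 118(118 − 1)/(2·118) = (118 − 1)/2.
Hence E[X] = Σ_{i=1}^{118} (118 − i)/118 = 117/2 ≈ 58.5000.

E[X] = 117/2 = 58.5000.


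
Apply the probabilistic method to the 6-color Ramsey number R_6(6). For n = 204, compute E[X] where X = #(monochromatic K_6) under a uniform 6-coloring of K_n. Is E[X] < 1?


E[X] = C(204, 6) · 6^{1 − 15} = 92944609660 · 6^{−14} = 92944609660/78364164096.
As a reduced fraction: E[X] = 23236152415/19591041024 ≈ 1.186.
Is E[X] < 1? NO.
Since E[X] ≥ 1, the first-moment bound is inconclusive at n = 204; it does NOT by itself certify R_6(6) > 204.

E[X] = 23236152415/19591041024 ≈ 1.186; E[X] ≥ 1; first-moment method inconclusive here.


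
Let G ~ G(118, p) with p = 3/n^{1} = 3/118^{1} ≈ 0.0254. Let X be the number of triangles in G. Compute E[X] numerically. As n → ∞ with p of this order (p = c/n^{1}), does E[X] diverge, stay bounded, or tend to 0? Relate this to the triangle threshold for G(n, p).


Number of potential triangles: C(118, 3) = 266916.
Each occurs with probability p³ ≈ (0.0254)³ ≈ 1.64330e-05.
By linearity: E[X] = C(118, 3)·p³ ≈ 266916 · 1.64330e-05 ≈ 4.386.
Here α = 1, so p = 3/n is exactly at the triangle threshold p ~ 1/n. Asymptotically E[X] → c³/6 = 3³/6 = 9/2 ≈ 4.500, a bounded constant. In this regime the triangle count is asymptotically Poisson(c³/6).

E[X] ≈ 4.386; in regime p = Θ(1/n^{1}) E[X] stays bounded (at the triangle threshold p ~ 1/n).


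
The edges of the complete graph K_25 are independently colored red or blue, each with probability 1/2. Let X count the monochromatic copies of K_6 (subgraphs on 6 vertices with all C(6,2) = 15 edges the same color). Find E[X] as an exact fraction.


Let X = Σ_S X_S over the C(25, 6) = 177100 subsets S of size 6, where X_S = 1 if the K_6 on S is monochromatic.
For a fixed S, the K_6 on S has C(6, 2) = 15 edges. P[all 15 edges red] = (1/2)^15, and likewise for blue, so P[monochromatic] = 2·(1/2)^15 = 2^{1 − 15} = 1/16384.
By linearity: E[X] = C(25, 6) · 2^{1 − 15} = 177100 · 1/16384 = 44275/4096.
Numerically: E[X] ≈ 10.8093.

E[X] = C(25,6)·2^(1−C(6,2)) = 44275/4096 ≈ 10.8093.


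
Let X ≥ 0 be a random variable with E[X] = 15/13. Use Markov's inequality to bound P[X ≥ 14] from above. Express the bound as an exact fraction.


μ = E[X] = 15/13, a = 14.
Markov: P[X ≥ 14] ≤ μ/a = (15/13)/14 = 15/182.
Numerically: ≈ 0.0824.
(Since a = 14 > μ = 1.1538, the bound 15/182 is < 1 and informative.)

P[X ≥ 14] ≤ 15/182 ≈ 0.0824.


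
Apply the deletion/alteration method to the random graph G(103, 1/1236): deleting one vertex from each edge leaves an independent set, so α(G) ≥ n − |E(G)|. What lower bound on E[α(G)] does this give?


E[|E(G)|] = C(103, 2)·p = 5253 · (1/1236) = 17/4.
E[α(G)] ≥ n − E[|E(G)|] = 103 − 17/4 = 395/4.
Numerically: ≈ 98.7500.
(This is only a lower bound; the true E[α(G)] may be larger.)

E[α(G)] ≥ 395/4 ≈ 98.7500.


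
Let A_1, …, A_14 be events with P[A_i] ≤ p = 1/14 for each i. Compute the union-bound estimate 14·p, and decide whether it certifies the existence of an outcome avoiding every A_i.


Union bound: P[∪_{i=1}^{14} A_i] ≤ Σ_i P[A_i] ≤ 14·p = 14·(1/14) = 1.
Numerically: 1 ≈ 1.000.
Is 1 < 1? NO.
Since the bound 1 is ≥ 1, the union bound is uninformative here; it does NOT by itself certify existence.

14·p = 1 ≈ 1.000; existence NOT certified by the union bound.


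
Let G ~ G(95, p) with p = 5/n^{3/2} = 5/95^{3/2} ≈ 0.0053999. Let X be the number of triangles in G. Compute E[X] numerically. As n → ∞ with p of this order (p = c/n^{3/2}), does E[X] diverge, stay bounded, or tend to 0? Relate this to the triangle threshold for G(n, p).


Number of potential triangles: C(95, 3) = 138415.
Each occurs with probability p³ ≈ (0.0053999)³ ≈ 1.5745403e-07.
By linearity: E[X] = C(95, 3)·p³ ≈ 138415 · 1.5745403e-07 ≈ 0.02179.
Since α = 3/2 > 1, p = c/n^{3/2} = o(1/n) is below the triangle threshold p ~ 1/n. Asymptotically E[X] ~ (c³/6)·n^{3(1−α)} = (5³/6)·n^{-1.5} → 0, so by Markov's inequality G has no triangles w.h.p.

E[X] ≈ 0.02179; in regime p = Θ(1/n^{3/2}) E[X] tends to 0 (below the triangle threshold p ~ 1/n).


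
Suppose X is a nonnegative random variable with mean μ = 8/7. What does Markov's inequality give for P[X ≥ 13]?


μ = E[X] = 8/7, a = 13.
Markov: P[X ≥ 13] ≤ μ/a = (8/7)/13 = 8/91.
Numerically: ≈ 0.08791.
(Since a = 13 > μ = 1.14286, the bound 8/91 is < 1 and informative.)

P[X ≥ 13] ≤ 8/91 ≈ 0.08791.


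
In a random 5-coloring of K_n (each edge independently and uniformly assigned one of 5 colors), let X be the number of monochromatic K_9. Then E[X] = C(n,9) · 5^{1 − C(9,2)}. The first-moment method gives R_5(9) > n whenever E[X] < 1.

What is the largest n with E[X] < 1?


We need C(n, 9) · 5^{1 − 36} < 1, i.e. C(n, 9) < 5^{36 − 1} = 2910383045673370361328125.
Check values of n near the boundary:
  n = 2170: C(2170, 9) = 2891746779868845075610510; 2891746779868845075610510 < 2910383045673370361328125? YES
  n = 2171: C(2171, 9) = 2903784578674959601827205; 2903784578674959601827205 < 2910383045673370361328125? YES
  n = 2172: C(2172, 9) = 2915866900084148060642020; 2915866900084148060642020 < 2910383045673370361328125? NO
  n = 2173: C(2173, 9) = 2927993888115921319674265; 2927993888115921319674265 < 2910383045673370361328125? NO
  n = 2174: C(2174, 9) = 2940165687188920530702934; 2940165687188920530702934 < 2910383045673370361328125? NO
The largest n with C(n, 9) < 2910383045673370361328125 is n = 2171 (where E[X] = 580756915734991920365441/582076609134674072265625 ≈ 0.9977). Hence R_5(9) > 2171, i.e. R_5(9) ≥ 2172.

Largest n = 2171; hence R_5(9) > 2171.


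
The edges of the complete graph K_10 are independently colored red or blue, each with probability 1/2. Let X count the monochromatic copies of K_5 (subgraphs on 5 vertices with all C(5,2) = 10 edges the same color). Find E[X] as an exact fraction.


Let X = Σ_S X_S over the C(10, 5) = 252 subsets S of size 5, where X_S = 1 if the K_5 on S is monochromatic.
For a fixed S, the K_5 on S has C(5, 2) = 10 edges. P[all 10 edges red] = (1/2)^10, and likewise for blue, so P[monochromatic] = 2·(1/2)^10 = 2^{1 − 10} = 1/512.
Summing: E[X] = C(10, 5) · 2^{1 − 10} = 252 · 1/512 = 63/128.
Numerically: E[X] ≈ 0.4922.

E[X] = C(10,5)·2^(1−C(5,2)) = 63/128 ≈ 0.4922.


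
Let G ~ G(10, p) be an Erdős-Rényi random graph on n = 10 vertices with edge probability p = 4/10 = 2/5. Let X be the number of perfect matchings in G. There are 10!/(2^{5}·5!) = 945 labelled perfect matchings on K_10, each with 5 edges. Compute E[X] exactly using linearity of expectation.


K_10 has 10!/(2^{5}·5!) = 945 labelled perfect matchings.
For each such perfect matching H, let X_H = 1 if all 5 edges of H are present in G. Then P[X_H = 1] = p^{5} = (2/5)^{5} = 32/3125.
By linearity of expectation: E[X] = Σ_H E[X_H] = 945 · p^{5} = 945 · 32/3125 = 6048/625.
Numerically: E[X] ≈ 9.68.

E[X] = 945 · (2/5)^{5} = 6048/625 ≈ 9.68.


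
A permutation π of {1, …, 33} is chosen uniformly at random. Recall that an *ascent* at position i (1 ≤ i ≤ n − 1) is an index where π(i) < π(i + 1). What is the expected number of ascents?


Write X = Σ X_I over i = 1, …, 32, with X_I the indicator of one ascent.
There are 32 indicators.
For each fixed i, the pair (π(i), π(i+1)) is a uniformly random ordered pair of distinct values from {1, …, 33}; by symmetry P[π(i) < π(i+1)] = 1/2.
By linearity: E[X] = 32 · (1/2) = (33 − 1) · (1/2) = 16 ≈ 16.00000.

E[X] = 16 = 16.00000.


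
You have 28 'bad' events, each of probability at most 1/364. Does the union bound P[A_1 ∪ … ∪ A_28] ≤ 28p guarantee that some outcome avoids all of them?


Union bound: P[∪_{i=1}^{28} A_i] ≤ Σ_i P[A_i] ≤ 28·p = 28·(1/364) = 1/13.
Numerically: 1/13 ≈ 0.077.
Is 1/13 < 1? YES.
Since P[∪ A_i] ≤ 1/13 < 1, the complement has P[∩ A_i^c] ≥ 1 − 1/13 = 12/13 > 0, so some outcome avoids every A_i.

28·p = 1/13 ≈ 0.077; existence CERTIFIED by the union bound.


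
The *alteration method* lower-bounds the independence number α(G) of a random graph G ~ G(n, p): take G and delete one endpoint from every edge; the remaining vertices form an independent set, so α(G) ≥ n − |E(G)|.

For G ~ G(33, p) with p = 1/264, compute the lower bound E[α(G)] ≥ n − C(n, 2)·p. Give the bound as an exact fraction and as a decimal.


E[|E(G)|] = C(33, 2)·p = 528 · (1/264) = 2.
E[α(G)] ≥ n − E[|E(G)|] = 33 − 2 = 31.
Numerically: ≈ 31.000000.
(This is only a lower bound; the true E[α(G)] may be larger.)

E[α(G)] ≥ 31 ≈ 31.000000.


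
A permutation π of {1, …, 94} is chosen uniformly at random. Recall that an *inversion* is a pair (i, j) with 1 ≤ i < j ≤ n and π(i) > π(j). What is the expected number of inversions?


Write X = Σ X_I over the C(94, 2) = 4371 pairs i < j, with X_I the indicator of one inversion.
There are 4371 indicators.
For each fixed pair i < j, the values π(i) and π(j) are two distinct elements of {1, …, 94} in uniformly random order; by symmetry P[π(i) > π(j)] = 1/2.
By linearity: E[X] = 4371 · (1/2) = C(94, 2) · (1/2) = 4371/2 = 4371/2 ≈ 2185.500000.

E[X] = 4371/2 = 2185.500000.


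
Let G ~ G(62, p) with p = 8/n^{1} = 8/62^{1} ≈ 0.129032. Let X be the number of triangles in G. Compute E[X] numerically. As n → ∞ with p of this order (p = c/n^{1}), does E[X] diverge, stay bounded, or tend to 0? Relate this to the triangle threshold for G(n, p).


Number of potential triangles: C(62, 3) = 37820.
Each occurs with probability p³ ≈ (0.129032)³ ≈ 2.14829982e-03.
By linearity: E[X] = C(62, 3)·p³ ≈ 37820 · 2.14829982e-03 ≈ 81.248699.
Here α = 1, so p = 8/n is exactly at the triangle threshold p ~ 1/n. Asymptotically E[X] → c³/6 = 8³/6 = 256/3 ≈ 85.333333, a bounded constant. In this regime the triangle count is asymptotically Poisson(c³/6).

E[X] ≈ 81.248699; in regime p = Θ(1/n^{1}) E[X] stays bounded (at the triangle threshold p ~ 1/n).


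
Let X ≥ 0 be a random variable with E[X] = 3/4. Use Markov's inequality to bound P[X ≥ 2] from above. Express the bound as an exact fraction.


μ = E[X] = 3/4, a = 2.
Markov: P[X ≥ 2] ≤ μ/a = (3/4)/2 = 3/8.
Numerically: ≈ 0.375.
(Since a = 2 > μ = 0.750, the bound 3/8 is < 1 and informative.)

P[X ≥ 2] ≤ 3/8 ≈ 0.375.


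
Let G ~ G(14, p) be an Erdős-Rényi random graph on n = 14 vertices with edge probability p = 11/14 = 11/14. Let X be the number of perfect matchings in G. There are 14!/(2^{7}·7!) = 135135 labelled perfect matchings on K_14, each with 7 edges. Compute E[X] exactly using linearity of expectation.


K_14 has 14!/(2^{7}·7!) = 135135 labelled perfect matchings.
For each such perfect matching H, let X_H = 1 if all 7 edges of H are present in G. Then P[X_H = 1] = p^{7} = (11/14)^{7} = 19487171/105413504.
By linearity of expectation: E[X] = Σ_H E[X_H] = 135135 · p^{7} = 135135 · 19487171/105413504 = 376199836155/15059072.
Numerically: E[X] ≈ 24982.

E[X] = 135135 · (11/14)^{7} = 376199836155/15059072 ≈ 24982.


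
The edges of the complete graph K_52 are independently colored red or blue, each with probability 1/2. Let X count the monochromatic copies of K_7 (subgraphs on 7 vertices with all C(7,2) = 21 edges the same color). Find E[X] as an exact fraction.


Let X = Σ_S X_S over the C(52, 7) = 133784560 subsets S of size 7, where X_S = 1 if the K_7 on S is monochromatic.
For a fixed S, the K_7 on S has C(7, 2) = 21 edges. P[all 21 edges red] = (1/2)^21, and likewise for blue, so P[monochromatic] = 2·(1/2)^21 = 2^{1 − 21} = 1/1048576.
Summing: E[X] = C(52, 7) · 2^{1 − 21} = 133784560 · 1/1048576 = 8361535/65536.
Numerically: E[X] ≈ 127.587.

E[X] = C(52,7)·2^(1−C(7,2)) = 8361535/65536 ≈ 127.587.


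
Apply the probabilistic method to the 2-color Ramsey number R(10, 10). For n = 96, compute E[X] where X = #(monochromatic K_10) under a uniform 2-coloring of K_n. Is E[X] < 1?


E[X] = C(96, 10) · 2^{1 − 45} = 11279926456656 · 2^{−44} = 11279926456656/17592186044416.
As a reduced fraction: E[X] = 704995403541/1099511627776 ≈ 0.641.
Is E[X] < 1? YES.
Since E[X] < 1, there exists a 2-coloring of K_{96} with no monochromatic K_10; hence R(10, 10) > 96.

E[X] = 704995403541/1099511627776 ≈ 0.641; E[X] < 1, so R(10, 10) > 96.


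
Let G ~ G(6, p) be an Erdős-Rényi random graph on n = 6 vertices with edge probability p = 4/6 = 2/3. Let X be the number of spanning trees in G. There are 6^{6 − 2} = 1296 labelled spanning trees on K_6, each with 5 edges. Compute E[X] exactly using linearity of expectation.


K_6 has 6^{6 − 2} = 1296 labelled spanning trees.
For each such spanning tree H, let X_H = 1 if all 5 edges of H are present in G. Then P[X_H = 1] = p^{5} = (2/3)^{5} = 32/243.
By linearity: E[X] = Σ_H E[X_H] = 1296 · p^{5} = 1296 · 32/243 = 512/3.
Numerically: E[X] ≈ 170.67.

E[X] = 1296 · (2/3)^{5} = 512/3 ≈ 170.67.


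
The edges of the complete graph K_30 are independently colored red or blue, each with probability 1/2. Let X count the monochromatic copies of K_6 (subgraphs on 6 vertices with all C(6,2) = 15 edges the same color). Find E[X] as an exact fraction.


Let X = Σ_S X_S over the C(30, 6) = 593775 subsets S of size 6, where X_S = 1 if the K_6 on S is monochromatic.
For a fixed S, the K_6 on S has C(6, 2) = 15 edges. P[all 15 edges red] = (1/2)^15, and likewise for blue, so P[monochromatic] = 2·(1/2)^15 = 2^{1 − 15} = 1/16384.
Summing: E[X] = C(30, 6) · 2^{1 − 15} = 593775 · 1/16384 = 593775/16384.
Numerically: E[X] ≈ 36.241150.

E[X] = C(30,6)·2^(1−C(6,2)) = 593775/16384 ≈ 36.241150.


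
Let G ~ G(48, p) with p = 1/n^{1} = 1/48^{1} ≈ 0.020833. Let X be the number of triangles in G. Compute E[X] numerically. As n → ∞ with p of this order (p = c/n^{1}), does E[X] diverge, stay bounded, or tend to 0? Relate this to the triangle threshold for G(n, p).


Number of potential triangles: C(48, 3) = 17296.
Each occurs with probability p³ ≈ (0.020833)³ ≈ 9.0422454e-06.
By linearity: E[X] = C(48, 3)·p³ ≈ 17296 · 9.0422454e-06 ≈ 0.15639.
Here α = 1, so p = 1/n is exactly at the triangle threshold p ~ 1/n. Asymptotically E[X] → c³/6 = 1³/6 = 1/6 ≈ 0.16667, a bounded constant. In this regime the triangle count is asymptotically Poisson(c³/6).

E[X] ≈ 0.15639; in regime p = Θ(1/n^{1}) E[X] stays bounded (at the triangle threshold p ~ 1/n).


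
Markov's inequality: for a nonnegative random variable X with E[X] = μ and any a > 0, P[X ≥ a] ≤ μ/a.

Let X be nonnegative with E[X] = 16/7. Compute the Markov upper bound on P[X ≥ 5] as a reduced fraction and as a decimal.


μ = E[X] = 16/7, a = 5.
Markov: P[X ≥ 5] ≤ μ/a = (16/7)/5 = 16/35.
Numerically: ≈ 0.457143.
(Since a = 5 > μ = 2.285714, the bound 16/35 is < 1 and informative.)

P[X ≥ 5] ≤ 16/35 ≈ 0.457143.
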